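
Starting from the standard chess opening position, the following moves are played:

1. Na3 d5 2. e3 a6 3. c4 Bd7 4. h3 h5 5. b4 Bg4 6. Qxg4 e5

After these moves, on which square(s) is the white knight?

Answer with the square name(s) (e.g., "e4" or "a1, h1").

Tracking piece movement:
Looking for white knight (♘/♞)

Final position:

  a b c d e f g h
  ─────────────────
8│♜ ♞ · ♛ ♚ ♝ ♞ ♜│8
7│· ♟ ♟ · · ♟ ♟ ·│7
6│♟ · · · · · · ·│6
5│· · · ♟ ♟ · · ♟│5
4│· ♙ ♙ · · · ♕ ·│4
3│♘ · · · ♙ · · ♙│3
2│♙ · · ♙ · ♙ ♙ ·│2
1│♖ · ♗ · ♔ ♗ ♘ ♖│1
  ─────────────────
  a b c d e f g h


a3, g1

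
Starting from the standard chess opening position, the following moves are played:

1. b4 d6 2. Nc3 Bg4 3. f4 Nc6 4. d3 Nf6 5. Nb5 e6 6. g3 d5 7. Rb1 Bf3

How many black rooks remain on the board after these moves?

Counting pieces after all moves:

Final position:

  a b c d e f g h
  ─────────────────
8│♜ · · ♛ ♚ ♝ · ♜│8
7│♟ ♟ ♟ · · ♟ ♟ ♟│7
6│· · ♞ · ♟ ♞ · ·│6
5│· ♘ · ♟ · · · ·│5
4│· ♙ · · · ♙ · ·│4
3│· · · ♙ · ♝ ♙ ·│3
2│♙ · ♙ · ♙ · · ♙│2
1│· ♖ ♗ ♕ ♔ ♗ ♘ ♖│1
  ─────────────────
  a b c d e f g h


2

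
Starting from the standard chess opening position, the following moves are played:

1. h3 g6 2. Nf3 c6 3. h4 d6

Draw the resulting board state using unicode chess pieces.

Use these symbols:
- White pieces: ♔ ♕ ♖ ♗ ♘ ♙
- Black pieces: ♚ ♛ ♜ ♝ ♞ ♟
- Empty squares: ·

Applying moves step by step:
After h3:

♜ ♞ ♝ ♛ ♚ ♝ ♞ ♜
♟ ♟ ♟ ♟ ♟ ♟ ♟ ♟
· · · · · · · ·
· · · · · · · ·
· · · · · · · ·
· · · · · · · ♙
♙ ♙ ♙ ♙ ♙ ♙ ♙ ·
♖ ♘ ♗ ♕ ♔ ♗ ♘ ♖


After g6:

♜ ♞ ♝ ♛ ♚ ♝ ♞ ♜
♟ ♟ ♟ ♟ ♟ ♟ · ♟
· · · · · · ♟ ·
· · · · · · · ·
· · · · · · · ·
· · · · · · · ♙
♙ ♙ ♙ ♙ ♙ ♙ ♙ ·
♖ ♘ ♗ ♕ ♔ ♗ ♘ ♖


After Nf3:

♜ ♞ ♝ ♛ ♚ ♝ ♞ ♜
♟ ♟ ♟ ♟ ♟ ♟ · ♟
· · · · · · ♟ ·
· · · · · · · ·
· · · · · · · ·
· · · · · ♘ · ♙
♙ ♙ ♙ ♙ ♙ ♙ ♙ ·
♖ ♘ ♗ ♕ ♔ ♗ · ♖


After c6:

♜ ♞ ♝ ♛ ♚ ♝ ♞ ♜
♟ ♟ · ♟ ♟ ♟ · ♟
· · ♟ · · · ♟ ·
· · · · · · · ·
· · · · · · · ·
· · · · · ♘ · ♙
♙ ♙ ♙ ♙ ♙ ♙ ♙ ·
♖ ♘ ♗ ♕ ♔ ♗ · ♖


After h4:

♜ ♞ ♝ ♛ ♚ ♝ ♞ ♜
♟ ♟ · ♟ ♟ ♟ · ♟
· · ♟ · · · ♟ ·
· · · · · · · ·
· · · · · · · ♙
· · · · · ♘ · ·
♙ ♙ ♙ ♙ ♙ ♙ ♙ ·
♖ ♘ ♗ ♕ ♔ ♗ · ♖


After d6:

♜ ♞ ♝ ♛ ♚ ♝ ♞ ♜
♟ ♟ · · ♟ ♟ · ♟
· · ♟ ♟ · · ♟ ·
· · · · · · · ·
· · · · · · · ♙
· · · · · ♘ · ·
♙ ♙ ♙ ♙ ♙ ♙ ♙ ·
♖ ♘ ♗ ♕ ♔ ♗ · ♖



  a b c d e f g h
  ─────────────────
8│♜ ♞ ♝ ♛ ♚ ♝ ♞ ♜│8
7│♟ ♟ · · ♟ ♟ · ♟│7
6│· · ♟ ♟ · · ♟ ·│6
5│· · · · · · · ·│5
4│· · · · · · · ♙│4
3│· · · · · ♘ · ·│3
2│♙ ♙ ♙ ♙ ♙ ♙ ♙ ·│2
1│♖ ♘ ♗ ♕ ♔ ♗ · ♖│1
  ─────────────────
  a b c d e f g h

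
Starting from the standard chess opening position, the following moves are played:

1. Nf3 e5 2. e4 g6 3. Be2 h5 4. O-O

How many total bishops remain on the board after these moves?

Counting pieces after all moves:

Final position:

  a b c d e f g h
  ─────────────────
8│♜ ♞ ♝ ♛ ♚ ♝ ♞ ♜│8
7│♟ ♟ ♟ ♟ · ♟ · ·│7
6│· · · · · · ♟ ·│6
5│· · · · ♟ · · ♟│5
4│· · · · ♙ · · ·│4
3│· · · · · ♘ · ·│3
2│♙ ♙ ♙ ♙ ♗ ♙ ♙ ♙│2
1│♖ ♘ ♗ ♕ · ♖ ♔ ·│1
  ─────────────────
  a b c d e f g h


4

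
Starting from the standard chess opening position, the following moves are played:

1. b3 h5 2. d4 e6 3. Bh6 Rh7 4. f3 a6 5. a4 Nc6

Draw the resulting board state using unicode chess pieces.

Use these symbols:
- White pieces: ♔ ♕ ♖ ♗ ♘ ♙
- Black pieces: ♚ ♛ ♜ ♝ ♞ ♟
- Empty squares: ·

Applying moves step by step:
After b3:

♜ ♞ ♝ ♛ ♚ ♝ ♞ ♜
♟ ♟ ♟ ♟ ♟ ♟ ♟ ♟
· · · · · · · ·
· · · · · · · ·
· · · · · · · ·
· ♙ · · · · · ·
♙ · ♙ ♙ ♙ ♙ ♙ ♙
♖ ♘ ♗ ♕ ♔ ♗ ♘ ♖


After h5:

♜ ♞ ♝ ♛ ♚ ♝ ♞ ♜
♟ ♟ ♟ ♟ ♟ ♟ ♟ ·
· · · · · · · ·
· · · · · · · ♟
· · · · · · · ·
· ♙ · · · · · ·
♙ · ♙ ♙ ♙ ♙ ♙ ♙
♖ ♘ ♗ ♕ ♔ ♗ ♘ ♖


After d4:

♜ ♞ ♝ ♛ ♚ ♝ ♞ ♜
♟ ♟ ♟ ♟ ♟ ♟ ♟ ·
· · · · · · · ·
· · · · · · · ♟
· · · ♙ · · · ·
· ♙ · · · · · ·
♙ · ♙ · ♙ ♙ ♙ ♙
♖ ♘ ♗ ♕ ♔ ♗ ♘ ♖


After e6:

♜ ♞ ♝ ♛ ♚ ♝ ♞ ♜
♟ ♟ ♟ ♟ · ♟ ♟ ·
· · · · ♟ · · ·
· · · · · · · ♟
· · · ♙ · · · ·
· ♙ · · · · · ·
♙ · ♙ · ♙ ♙ ♙ ♙
♖ ♘ ♗ ♕ ♔ ♗ ♘ ♖


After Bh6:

♜ ♞ ♝ ♛ ♚ ♝ ♞ ♜
♟ ♟ ♟ ♟ · ♟ ♟ ·
· · · · ♟ · · ♗
· · · · · · · ♟
· · · ♙ · · · ·
· ♙ · · · · · ·
♙ · ♙ · ♙ ♙ ♙ ♙
♖ ♘ · ♕ ♔ ♗ ♘ ♖


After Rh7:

♜ ♞ ♝ ♛ ♚ ♝ ♞ ·
♟ ♟ ♟ ♟ · ♟ ♟ ♜
· · · · ♟ · · ♗
· · · · · · · ♟
· · · ♙ · · · ·
· ♙ · · · · · ·
♙ · ♙ · ♙ ♙ ♙ ♙
♖ ♘ · ♕ ♔ ♗ ♘ ♖


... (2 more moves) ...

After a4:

♜ ♞ ♝ ♛ ♚ ♝ ♞ ·
· ♟ ♟ ♟ · ♟ ♟ ♜
♟ · · · ♟ · · ♗
· · · · · · · ♟
♙ · · ♙ · · · ·
· ♙ · · · ♙ · ·
· · ♙ · ♙ · ♙ ♙
♖ ♘ · ♕ ♔ ♗ ♘ ♖


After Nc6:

♜ · ♝ ♛ ♚ ♝ ♞ ·
· ♟ ♟ ♟ · ♟ ♟ ♜
♟ · ♞ · ♟ · · ♗
· · · · · · · ♟
♙ · · ♙ · · · ·
· ♙ · · · ♙ · ·
· · ♙ · ♙ · ♙ ♙
♖ ♘ · ♕ ♔ ♗ ♘ ♖



  a b c d e f g h
  ─────────────────
8│♜ · ♝ ♛ ♚ ♝ ♞ ·│8
7│· ♟ ♟ ♟ · ♟ ♟ ♜│7
6│♟ · ♞ · ♟ · · ♗│6
5│· · · · · · · ♟│5
4│♙ · · ♙ · · · ·│4
3│· ♙ · · · ♙ · ·│3
2│· · ♙ · ♙ · ♙ ♙│2
1│♖ ♘ · ♕ ♔ ♗ ♘ ♖│1
  ─────────────────
  a b c d e f g h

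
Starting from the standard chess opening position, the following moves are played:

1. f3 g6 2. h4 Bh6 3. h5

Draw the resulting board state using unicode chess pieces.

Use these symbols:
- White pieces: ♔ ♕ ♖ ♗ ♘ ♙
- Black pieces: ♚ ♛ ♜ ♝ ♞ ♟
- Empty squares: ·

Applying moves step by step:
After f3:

♜ ♞ ♝ ♛ ♚ ♝ ♞ ♜
♟ ♟ ♟ ♟ ♟ ♟ ♟ ♟
· · · · · · · ·
· · · · · · · ·
· · · · · · · ·
· · · · · ♙ · ·
♙ ♙ ♙ ♙ ♙ · ♙ ♙
♖ ♘ ♗ ♕ ♔ ♗ ♘ ♖


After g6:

♜ ♞ ♝ ♛ ♚ ♝ ♞ ♜
♟ ♟ ♟ ♟ ♟ ♟ · ♟
· · · · · · ♟ ·
· · · · · · · ·
· · · · · · · ·
· · · · · ♙ · ·
♙ ♙ ♙ ♙ ♙ · ♙ ♙
♖ ♘ ♗ ♕ ♔ ♗ ♘ ♖


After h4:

♜ ♞ ♝ ♛ ♚ ♝ ♞ ♜
♟ ♟ ♟ ♟ ♟ ♟ · ♟
· · · · · · ♟ ·
· · · · · · · ·
· · · · · · · ♙
· · · · · ♙ · ·
♙ ♙ ♙ ♙ ♙ · ♙ ·
♖ ♘ ♗ ♕ ♔ ♗ ♘ ♖


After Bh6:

♜ ♞ ♝ ♛ ♚ · ♞ ♜
♟ ♟ ♟ ♟ ♟ ♟ · ♟
· · · · · · ♟ ♝
· · · · · · · ·
· · · · · · · ♙
· · · · · ♙ · ·
♙ ♙ ♙ ♙ ♙ · ♙ ·
♖ ♘ ♗ ♕ ♔ ♗ ♘ ♖


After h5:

♜ ♞ ♝ ♛ ♚ · ♞ ♜
♟ ♟ ♟ ♟ ♟ ♟ · ♟
· · · · · · ♟ ♝
· · · · · · · ♙
· · · · · · · ·
· · · · · ♙ · ·
♙ ♙ ♙ ♙ ♙ · ♙ ·
♖ ♘ ♗ ♕ ♔ ♗ ♘ ♖



  a b c d e f g h
  ─────────────────
8│♜ ♞ ♝ ♛ ♚ · ♞ ♜│8
7│♟ ♟ ♟ ♟ ♟ ♟ · ♟│7
6│· · · · · · ♟ ♝│6
5│· · · · · · · ♙│5
4│· · · · · · · ·│4
3│· · · · · ♙ · ·│3
2│♙ ♙ ♙ ♙ ♙ · ♙ ·│2
1│♖ ♘ ♗ ♕ ♔ ♗ ♘ ♖│1
  ─────────────────
  a b c d e f g h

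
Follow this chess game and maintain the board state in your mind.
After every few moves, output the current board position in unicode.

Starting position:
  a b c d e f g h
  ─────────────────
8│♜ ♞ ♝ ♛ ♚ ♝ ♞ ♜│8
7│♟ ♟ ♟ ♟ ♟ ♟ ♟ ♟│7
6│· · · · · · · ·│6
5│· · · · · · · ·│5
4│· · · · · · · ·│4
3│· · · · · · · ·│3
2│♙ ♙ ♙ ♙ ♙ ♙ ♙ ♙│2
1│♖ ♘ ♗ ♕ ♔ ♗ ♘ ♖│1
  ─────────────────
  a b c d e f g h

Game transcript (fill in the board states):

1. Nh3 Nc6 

  a b c d e f g h
  ─────────────────
8│♜ · ♝ ♛ ♚ ♝ ♞ ♜│8
7│♟ ♟ ♟ ♟ ♟ ♟ ♟ ♟│7
6│· · ♞ · · · · ·│6
5│· · · · · · · ·│5
4│· · · · · · · ·│4
3│· · · · · · · ♘│3
2│♙ ♙ ♙ ♙ ♙ ♙ ♙ ♙│2
1│♖ ♘ ♗ ♕ ♔ ♗ · ♖│1
  ─────────────────
  a b c d e f g h

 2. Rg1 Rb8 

  a b c d e f g h
  ─────────────────
8│· ♜ ♝ ♛ ♚ ♝ ♞ ♜│8
7│♟ ♟ ♟ ♟ ♟ ♟ ♟ ♟│7
6│· · ♞ · · · · ·│6
5│· · · · · · · ·│5
4│· · · · · · · ·│4
3│· · · · · · · ♘│3
2│♙ ♙ ♙ ♙ ♙ ♙ ♙ ♙│2
1│♖ ♘ ♗ ♕ ♔ ♗ ♖ ·│1
  ─────────────────
  a b c d e f g h

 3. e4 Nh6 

  a b c d e f g h
  ─────────────────
8│· ♜ ♝ ♛ ♚ ♝ · ♜│8
7│♟ ♟ ♟ ♟ ♟ ♟ ♟ ♟│7
6│· · ♞ · · · · ♞│6
5│· · · · · · · ·│5
4│· · · · ♙ · · ·│4
3│· · · · · · · ♘│3
2│♙ ♙ ♙ ♙ · ♙ ♙ ♙│2
1│♖ ♘ ♗ ♕ ♔ ♗ ♖ ·│1
  ─────────────────
  a b c d e f g h



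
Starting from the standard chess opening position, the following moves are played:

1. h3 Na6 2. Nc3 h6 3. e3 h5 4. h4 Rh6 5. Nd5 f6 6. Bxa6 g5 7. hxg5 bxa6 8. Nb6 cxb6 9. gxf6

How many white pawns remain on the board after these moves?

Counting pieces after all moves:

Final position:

  a b c d e f g h
  ─────────────────
8│♜ · ♝ ♛ ♚ ♝ ♞ ·│8
7│♟ · · ♟ ♟ · · ·│7
6│♟ ♟ · · · ♙ · ♜│6
5│· · · · · · · ♟│5
4│· · · · · · · ·│4
3│· · · · ♙ · · ·│3
2│♙ ♙ ♙ ♙ · ♙ ♙ ·│2
1│♖ · ♗ ♕ ♔ · ♘ ♖│1
  ─────────────────
  a b c d e f g h


8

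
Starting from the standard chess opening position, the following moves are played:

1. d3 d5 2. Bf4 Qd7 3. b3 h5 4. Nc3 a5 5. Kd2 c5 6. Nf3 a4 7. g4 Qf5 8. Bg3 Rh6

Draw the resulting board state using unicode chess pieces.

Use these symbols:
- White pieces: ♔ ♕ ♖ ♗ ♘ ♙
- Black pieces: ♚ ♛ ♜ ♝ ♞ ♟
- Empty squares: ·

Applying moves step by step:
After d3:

♜ ♞ ♝ ♛ ♚ ♝ ♞ ♜
♟ ♟ ♟ ♟ ♟ ♟ ♟ ♟
· · · · · · · ·
· · · · · · · ·
· · · · · · · ·
· · · ♙ · · · ·
♙ ♙ ♙ · ♙ ♙ ♙ ♙
♖ ♘ ♗ ♕ ♔ ♗ ♘ ♖


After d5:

♜ ♞ ♝ ♛ ♚ ♝ ♞ ♜
♟ ♟ ♟ · ♟ ♟ ♟ ♟
· · · · · · · ·
· · · ♟ · · · ·
· · · · · · · ·
· · · ♙ · · · ·
♙ ♙ ♙ · ♙ ♙ ♙ ♙
♖ ♘ ♗ ♕ ♔ ♗ ♘ ♖


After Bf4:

♜ ♞ ♝ ♛ ♚ ♝ ♞ ♜
♟ ♟ ♟ · ♟ ♟ ♟ ♟
· · · · · · · ·
· · · ♟ · · · ·
· · · · · ♗ · ·
· · · ♙ · · · ·
♙ ♙ ♙ · ♙ ♙ ♙ ♙
♖ ♘ · ♕ ♔ ♗ ♘ ♖


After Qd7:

♜ ♞ ♝ · ♚ ♝ ♞ ♜
♟ ♟ ♟ ♛ ♟ ♟ ♟ ♟
· · · · · · · ·
· · · ♟ · · · ·
· · · · · ♗ · ·
· · · ♙ · · · ·
♙ ♙ ♙ · ♙ ♙ ♙ ♙
♖ ♘ · ♕ ♔ ♗ ♘ ♖


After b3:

♜ ♞ ♝ · ♚ ♝ ♞ ♜
♟ ♟ ♟ ♛ ♟ ♟ ♟ ♟
· · · · · · · ·
· · · ♟ · · · ·
· · · · · ♗ · ·
· ♙ · ♙ · · · ·
♙ · ♙ · ♙ ♙ ♙ ♙
♖ ♘ · ♕ ♔ ♗ ♘ ♖


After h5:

♜ ♞ ♝ · ♚ ♝ ♞ ♜
♟ ♟ ♟ ♛ ♟ ♟ ♟ ·
· · · · · · · ·
· · · ♟ · · · ♟
· · · · · ♗ · ·
· ♙ · ♙ · · · ·
♙ · ♙ · ♙ ♙ ♙ ♙
♖ ♘ · ♕ ♔ ♗ ♘ ♖


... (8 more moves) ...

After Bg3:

♜ ♞ ♝ · ♚ ♝ ♞ ♜
· ♟ · · ♟ ♟ ♟ ·
· · · · · · · ·
· · ♟ ♟ · ♛ · ♟
♟ · · · · · ♙ ·
· ♙ ♘ ♙ · ♘ ♗ ·
♙ · ♙ ♔ ♙ ♙ · ♙
♖ · · ♕ · ♗ · ♖


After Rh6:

♜ ♞ ♝ · ♚ ♝ ♞ ·
· ♟ · · ♟ ♟ ♟ ·
· · · · · · · ♜
· · ♟ ♟ · ♛ · ♟
♟ · · · · · ♙ ·
· ♙ ♘ ♙ · ♘ ♗ ·
♙ · ♙ ♔ ♙ ♙ · ♙
♖ · · ♕ · ♗ · ♖



  a b c d e f g h
  ─────────────────
8│♜ ♞ ♝ · ♚ ♝ ♞ ·│8
7│· ♟ · · ♟ ♟ ♟ ·│7
6│· · · · · · · ♜│6
5│· · ♟ ♟ · ♛ · ♟│5
4│♟ · · · · · ♙ ·│4
3│· ♙ ♘ ♙ · ♘ ♗ ·│3
2│♙ · ♙ ♔ ♙ ♙ · ♙│2
1│♖ · · ♕ · ♗ · ♖│1
  ─────────────────
  a b c d e f g h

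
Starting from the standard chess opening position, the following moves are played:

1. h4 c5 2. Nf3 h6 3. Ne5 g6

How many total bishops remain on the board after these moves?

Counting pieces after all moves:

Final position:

  a b c d e f g h
  ─────────────────
8│♜ ♞ ♝ ♛ ♚ ♝ ♞ ♜│8
7│♟ ♟ · ♟ ♟ ♟ · ·│7
6│· · · · · · ♟ ♟│6
5│· · ♟ · ♘ · · ·│5
4│· · · · · · · ♙│4
3│· · · · · · · ·│3
2│♙ ♙ ♙ ♙ ♙ ♙ ♙ ·│2
1│♖ ♘ ♗ ♕ ♔ ♗ · ♖│1
  ─────────────────
  a b c d e f g h


4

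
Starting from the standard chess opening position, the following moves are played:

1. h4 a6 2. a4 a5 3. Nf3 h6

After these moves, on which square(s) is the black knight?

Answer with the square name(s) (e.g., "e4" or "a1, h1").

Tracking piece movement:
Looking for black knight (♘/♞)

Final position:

  a b c d e f g h
  ─────────────────
8│♜ ♞ ♝ ♛ ♚ ♝ ♞ ♜│8
7│· ♟ ♟ ♟ ♟ ♟ ♟ ·│7
6│· · · · · · · ♟│6
5│♟ · · · · · · ·│5
4│♙ · · · · · · ♙│4
3│· · · · · ♘ · ·│3
2│· ♙ ♙ ♙ ♙ ♙ ♙ ·│2
1│♖ ♘ ♗ ♕ ♔ ♗ · ♖│1
  ─────────────────
  a b c d e f g h


b8, g8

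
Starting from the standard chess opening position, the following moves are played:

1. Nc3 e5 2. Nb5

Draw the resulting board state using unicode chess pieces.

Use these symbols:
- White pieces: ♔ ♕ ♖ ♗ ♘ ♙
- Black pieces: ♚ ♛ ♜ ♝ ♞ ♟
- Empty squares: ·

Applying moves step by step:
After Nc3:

♜ ♞ ♝ ♛ ♚ ♝ ♞ ♜
♟ ♟ ♟ ♟ ♟ ♟ ♟ ♟
· · · · · · · ·
· · · · · · · ·
· · · · · · · ·
· · ♘ · · · · ·
♙ ♙ ♙ ♙ ♙ ♙ ♙ ♙
♖ · ♗ ♕ ♔ ♗ ♘ ♖


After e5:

♜ ♞ ♝ ♛ ♚ ♝ ♞ ♜
♟ ♟ ♟ ♟ · ♟ ♟ ♟
· · · · · · · ·
· · · · ♟ · · ·
· · · · · · · ·
· · ♘ · · · · ·
♙ ♙ ♙ ♙ ♙ ♙ ♙ ♙
♖ · ♗ ♕ ♔ ♗ ♘ ♖


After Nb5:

♜ ♞ ♝ ♛ ♚ ♝ ♞ ♜
♟ ♟ ♟ ♟ · ♟ ♟ ♟
· · · · · · · ·
· ♘ · · ♟ · · ·
· · · · · · · ·
· · · · · · · ·
♙ ♙ ♙ ♙ ♙ ♙ ♙ ♙
♖ · ♗ ♕ ♔ ♗ ♘ ♖



  a b c d e f g h
  ─────────────────
8│♜ ♞ ♝ ♛ ♚ ♝ ♞ ♜│8
7│♟ ♟ ♟ ♟ · ♟ ♟ ♟│7
6│· · · · · · · ·│6
5│· ♘ · · ♟ · · ·│5
4│· · · · · · · ·│4
3│· · · · · · · ·│3
2│♙ ♙ ♙ ♙ ♙ ♙ ♙ ♙│2
1│♖ · ♗ ♕ ♔ ♗ ♘ ♖│1
  ─────────────────
  a b c d e f g h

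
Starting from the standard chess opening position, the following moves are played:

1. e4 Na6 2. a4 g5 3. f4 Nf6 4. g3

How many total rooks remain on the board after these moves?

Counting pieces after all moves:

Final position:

  a b c d e f g h
  ─────────────────
8│♜ · ♝ ♛ ♚ ♝ · ♜│8
7│♟ ♟ ♟ ♟ ♟ ♟ · ♟│7
6│♞ · · · · ♞ · ·│6
5│· · · · · · ♟ ·│5
4│♙ · · · ♙ ♙ · ·│4
3│· · · · · · ♙ ·│3
2│· ♙ ♙ ♙ · · · ♙│2
1│♖ ♘ ♗ ♕ ♔ ♗ ♘ ♖│1
  ─────────────────
  a b c d e f g h


4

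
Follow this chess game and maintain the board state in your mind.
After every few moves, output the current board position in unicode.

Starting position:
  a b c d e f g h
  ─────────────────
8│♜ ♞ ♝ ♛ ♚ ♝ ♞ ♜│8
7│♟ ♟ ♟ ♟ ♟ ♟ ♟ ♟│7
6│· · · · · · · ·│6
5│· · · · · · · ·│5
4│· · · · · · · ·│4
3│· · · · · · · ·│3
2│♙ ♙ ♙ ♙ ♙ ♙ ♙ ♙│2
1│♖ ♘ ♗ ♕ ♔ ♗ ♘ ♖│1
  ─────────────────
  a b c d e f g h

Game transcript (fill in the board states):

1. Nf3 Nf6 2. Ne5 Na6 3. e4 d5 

  a b c d e f g h
  ─────────────────
8│♜ · ♝ ♛ ♚ ♝ · ♜│8
7│♟ ♟ ♟ · ♟ ♟ ♟ ♟│7
6│♞ · · · · ♞ · ·│6
5│· · · ♟ ♘ · · ·│5
4│· · · · ♙ · · ·│4
3│· · · · · · · ·│3
2│♙ ♙ ♙ ♙ · ♙ ♙ ♙│2
1│♖ ♘ ♗ ♕ ♔ ♗ · ♖│1
  ─────────────────
  a b c d e f g h

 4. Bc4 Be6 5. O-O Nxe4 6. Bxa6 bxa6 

  a b c d e f g h
  ─────────────────
8│♜ · · ♛ ♚ ♝ · ♜│8
7│♟ · ♟ · ♟ ♟ ♟ ♟│7
6│♟ · · · ♝ · · ·│6
5│· · · ♟ ♘ · · ·│5
4│· · · · ♞ · · ·│4
3│· · · · · · · ·│3
2│♙ ♙ ♙ ♙ · ♙ ♙ ♙│2
1│♖ ♘ ♗ ♕ · ♖ ♔ ·│1
  ─────────────────
  a b c d e f g h

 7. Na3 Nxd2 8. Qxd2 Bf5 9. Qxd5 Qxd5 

  a b c d e f g h
  ─────────────────
8│♜ · · · ♚ ♝ · ♜│8
7│♟ · ♟ · ♟ ♟ ♟ ♟│7
6│♟ · · · · · · ·│6
5│· · · ♛ ♘ ♝ · ·│5
4│· · · · · · · ·│4
3│♘ · · · · · · ·│3
2│♙ ♙ ♙ · · ♙ ♙ ♙│2
1│♖ · ♗ · · ♖ ♔ ·│1
  ─────────────────
  a b c d e f g h

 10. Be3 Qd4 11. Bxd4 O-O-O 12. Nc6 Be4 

  a b c d e f g h
  ─────────────────
8│· · ♚ ♜ · ♝ · ♜│8
7│♟ · ♟ · ♟ ♟ ♟ ♟│7
6│♟ · ♘ · · · · ·│6
5│· · · · · · · ·│5
4│· · · ♗ ♝ · · ·│4
3│♘ · · · · · · ·│3
2│♙ ♙ ♙ · · ♙ ♙ ♙│2
1│♖ · · · · ♖ ♔ ·│1
  ─────────────────
  a b c d e f g h

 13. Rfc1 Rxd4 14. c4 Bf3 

  a b c d e f g h
  ─────────────────
8│· · ♚ · · ♝ · ♜│8
7│♟ · ♟ · ♟ ♟ ♟ ♟│7
6│♟ · ♘ · · · · ·│6
5│· · · · · · · ·│5
4│· · ♙ ♜ · · · ·│4
3│♘ · · · · ♝ · ·│3
2│♙ ♙ · · · ♙ ♙ ♙│2
1│♖ · ♖ · · · ♔ ·│1
  ─────────────────
  a b c d e f g h


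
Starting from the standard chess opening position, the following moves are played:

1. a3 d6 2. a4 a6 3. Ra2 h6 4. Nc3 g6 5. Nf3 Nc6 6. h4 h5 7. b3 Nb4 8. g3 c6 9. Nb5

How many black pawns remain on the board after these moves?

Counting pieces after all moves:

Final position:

  a b c d e f g h
  ─────────────────
8│♜ · ♝ ♛ ♚ ♝ ♞ ♜│8
7│· ♟ · · ♟ ♟ · ·│7
6│♟ · ♟ ♟ · · ♟ ·│6
5│· ♘ · · · · · ♟│5
4│♙ ♞ · · · · · ♙│4
3│· ♙ · · · ♘ ♙ ·│3
2│♖ · ♙ ♙ ♙ ♙ · ·│2
1│· · ♗ ♕ ♔ ♗ · ♖│1
  ─────────────────
  a b c d e f g h


8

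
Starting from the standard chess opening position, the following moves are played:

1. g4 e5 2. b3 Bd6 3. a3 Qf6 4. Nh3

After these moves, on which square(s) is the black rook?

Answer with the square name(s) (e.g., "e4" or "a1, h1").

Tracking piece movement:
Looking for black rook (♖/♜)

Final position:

  a b c d e f g h
  ─────────────────
8│♜ ♞ ♝ · ♚ · ♞ ♜│8
7│♟ ♟ ♟ ♟ · ♟ ♟ ♟│7
6│· · · ♝ · ♛ · ·│6
5│· · · · ♟ · · ·│5
4│· · · · · · ♙ ·│4
3│♙ ♙ · · · · · ♘│3
2│· · ♙ ♙ ♙ ♙ · ♙│2
1│♖ ♘ ♗ ♕ ♔ ♗ · ♖│1
  ─────────────────
  a b c d e f g h


a8, h8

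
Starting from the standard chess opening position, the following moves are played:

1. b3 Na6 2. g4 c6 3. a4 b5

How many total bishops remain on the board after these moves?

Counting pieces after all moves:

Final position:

  a b c d e f g h
  ─────────────────
8│♜ · ♝ ♛ ♚ ♝ ♞ ♜│8
7│♟ · · ♟ ♟ ♟ ♟ ♟│7
6│♞ · ♟ · · · · ·│6
5│· ♟ · · · · · ·│5
4│♙ · · · · · ♙ ·│4
3│· ♙ · · · · · ·│3
2│· · ♙ ♙ ♙ ♙ · ♙│2
1│♖ ♘ ♗ ♕ ♔ ♗ ♘ ♖│1
  ─────────────────
  a b c d e f g h


4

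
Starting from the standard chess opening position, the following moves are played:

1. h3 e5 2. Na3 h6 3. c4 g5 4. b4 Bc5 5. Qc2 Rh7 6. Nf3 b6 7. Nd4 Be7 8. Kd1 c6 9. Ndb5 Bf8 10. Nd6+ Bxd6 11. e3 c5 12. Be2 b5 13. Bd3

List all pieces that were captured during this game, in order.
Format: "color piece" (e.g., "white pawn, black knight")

Tracking captures:
  Bxd6: captured white knight

white knight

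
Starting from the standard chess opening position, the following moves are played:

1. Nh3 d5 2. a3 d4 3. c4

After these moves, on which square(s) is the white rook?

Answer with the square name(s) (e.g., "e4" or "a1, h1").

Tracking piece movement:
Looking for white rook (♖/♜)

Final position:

  a b c d e f g h
  ─────────────────
8│♜ ♞ ♝ ♛ ♚ ♝ ♞ ♜│8
7│♟ ♟ ♟ · ♟ ♟ ♟ ♟│7
6│· · · · · · · ·│6
5│· · · · · · · ·│5
4│· · ♙ ♟ · · · ·│4
3│♙ · · · · · · ♘│3
2│· ♙ · ♙ ♙ ♙ ♙ ♙│2
1│♖ ♘ ♗ ♕ ♔ ♗ · ♖│1
  ─────────────────
  a b c d e f g h


a1, h1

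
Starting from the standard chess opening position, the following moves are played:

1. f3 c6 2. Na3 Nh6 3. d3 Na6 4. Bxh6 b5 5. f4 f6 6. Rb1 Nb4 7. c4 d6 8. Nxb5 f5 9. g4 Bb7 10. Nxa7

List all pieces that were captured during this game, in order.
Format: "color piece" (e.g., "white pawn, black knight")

Tracking captures:
  Bxh6: captured black knight
  Nxb5: captured black pawn
  Nxa7: captured black pawn

black knight, black pawn, black pawn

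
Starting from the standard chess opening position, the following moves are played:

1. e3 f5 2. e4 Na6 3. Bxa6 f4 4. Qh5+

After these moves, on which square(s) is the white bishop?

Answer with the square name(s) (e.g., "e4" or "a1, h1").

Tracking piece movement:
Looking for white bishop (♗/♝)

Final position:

  a b c d e f g h
  ─────────────────
8│♜ · ♝ ♛ ♚ ♝ ♞ ♜│8
7│♟ ♟ ♟ ♟ ♟ · ♟ ♟│7
6│♗ · · · · · · ·│6
5│· · · · · · · ♕│5
4│· · · · ♙ ♟ · ·│4
3│· · · · · · · ·│3
2│♙ ♙ ♙ ♙ · ♙ ♙ ♙│2
1│♖ ♘ ♗ · ♔ · ♘ ♖│1
  ─────────────────
  a b c d e f g h


a6, c1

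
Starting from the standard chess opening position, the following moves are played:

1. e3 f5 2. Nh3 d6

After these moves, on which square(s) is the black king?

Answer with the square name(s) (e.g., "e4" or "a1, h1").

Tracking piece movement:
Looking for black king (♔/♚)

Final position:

  a b c d e f g h
  ─────────────────
8│♜ ♞ ♝ ♛ ♚ ♝ ♞ ♜│8
7│♟ ♟ ♟ · ♟ · ♟ ♟│7
6│· · · ♟ · · · ·│6
5│· · · · · ♟ · ·│5
4│· · · · · · · ·│4
3│· · · · ♙ · · ♘│3
2│♙ ♙ ♙ ♙ · ♙ ♙ ♙│2
1│♖ ♘ ♗ ♕ ♔ ♗ · ♖│1
  ─────────────────
  a b c d e f g h


e8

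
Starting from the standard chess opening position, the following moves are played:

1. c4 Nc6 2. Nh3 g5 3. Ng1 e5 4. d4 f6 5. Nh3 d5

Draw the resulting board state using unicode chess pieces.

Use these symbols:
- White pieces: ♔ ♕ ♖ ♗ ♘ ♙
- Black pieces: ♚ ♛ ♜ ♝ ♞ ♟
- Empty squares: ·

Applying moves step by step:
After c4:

♜ ♞ ♝ ♛ ♚ ♝ ♞ ♜
♟ ♟ ♟ ♟ ♟ ♟ ♟ ♟
· · · · · · · ·
· · · · · · · ·
· · ♙ · · · · ·
· · · · · · · ·
♙ ♙ · ♙ ♙ ♙ ♙ ♙
♖ ♘ ♗ ♕ ♔ ♗ ♘ ♖


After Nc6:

♜ · ♝ ♛ ♚ ♝ ♞ ♜
♟ ♟ ♟ ♟ ♟ ♟ ♟ ♟
· · ♞ · · · · ·
· · · · · · · ·
· · ♙ · · · · ·
· · · · · · · ·
♙ ♙ · ♙ ♙ ♙ ♙ ♙
♖ ♘ ♗ ♕ ♔ ♗ ♘ ♖


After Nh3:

♜ · ♝ ♛ ♚ ♝ ♞ ♜
♟ ♟ ♟ ♟ ♟ ♟ ♟ ♟
· · ♞ · · · · ·
· · · · · · · ·
· · ♙ · · · · ·
· · · · · · · ♘
♙ ♙ · ♙ ♙ ♙ ♙ ♙
♖ ♘ ♗ ♕ ♔ ♗ · ♖


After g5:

♜ · ♝ ♛ ♚ ♝ ♞ ♜
♟ ♟ ♟ ♟ ♟ ♟ · ♟
· · ♞ · · · · ·
· · · · · · ♟ ·
· · ♙ · · · · ·
· · · · · · · ♘
♙ ♙ · ♙ ♙ ♙ ♙ ♙
♖ ♘ ♗ ♕ ♔ ♗ · ♖


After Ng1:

♜ · ♝ ♛ ♚ ♝ ♞ ♜
♟ ♟ ♟ ♟ ♟ ♟ · ♟
· · ♞ · · · · ·
· · · · · · ♟ ·
· · ♙ · · · · ·
· · · · · · · ·
♙ ♙ · ♙ ♙ ♙ ♙ ♙
♖ ♘ ♗ ♕ ♔ ♗ ♘ ♖


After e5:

♜ · ♝ ♛ ♚ ♝ ♞ ♜
♟ ♟ ♟ ♟ · ♟ · ♟
· · ♞ · · · · ·
· · · · ♟ · ♟ ·
· · ♙ · · · · ·
· · · · · · · ·
♙ ♙ · ♙ ♙ ♙ ♙ ♙
♖ ♘ ♗ ♕ ♔ ♗ ♘ ♖


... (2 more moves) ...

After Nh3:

♜ · ♝ ♛ ♚ ♝ ♞ ♜
♟ ♟ ♟ ♟ · · · ♟
· · ♞ · · ♟ · ·
· · · · ♟ · ♟ ·
· · ♙ ♙ · · · ·
· · · · · · · ♘
♙ ♙ · · ♙ ♙ ♙ ♙
♖ ♘ ♗ ♕ ♔ ♗ · ♖


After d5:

♜ · ♝ ♛ ♚ ♝ ♞ ♜
♟ ♟ ♟ · · · · ♟
· · ♞ · · ♟ · ·
· · · ♟ ♟ · ♟ ·
· · ♙ ♙ · · · ·
· · · · · · · ♘
♙ ♙ · · ♙ ♙ ♙ ♙
♖ ♘ ♗ ♕ ♔ ♗ · ♖



  a b c d e f g h
  ─────────────────
8│♜ · ♝ ♛ ♚ ♝ ♞ ♜│8
7│♟ ♟ ♟ · · · · ♟│7
6│· · ♞ · · ♟ · ·│6
5│· · · ♟ ♟ · ♟ ·│5
4│· · ♙ ♙ · · · ·│4
3│· · · · · · · ♘│3
2│♙ ♙ · · ♙ ♙ ♙ ♙│2
1│♖ ♘ ♗ ♕ ♔ ♗ · ♖│1
  ─────────────────
  a b c d e f g h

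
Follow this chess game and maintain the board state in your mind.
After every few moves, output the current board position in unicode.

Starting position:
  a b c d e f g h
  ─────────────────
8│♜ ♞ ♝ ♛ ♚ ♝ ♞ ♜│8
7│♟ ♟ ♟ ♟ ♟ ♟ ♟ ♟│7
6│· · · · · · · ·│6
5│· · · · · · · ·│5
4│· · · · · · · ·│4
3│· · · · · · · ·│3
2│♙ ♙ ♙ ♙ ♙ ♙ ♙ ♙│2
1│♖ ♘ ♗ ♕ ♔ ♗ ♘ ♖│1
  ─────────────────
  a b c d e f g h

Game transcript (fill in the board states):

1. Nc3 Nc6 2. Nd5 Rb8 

  a b c d e f g h
  ─────────────────
8│· ♜ ♝ ♛ ♚ ♝ ♞ ♜│8
7│♟ ♟ ♟ ♟ ♟ ♟ ♟ ♟│7
6│· · ♞ · · · · ·│6
5│· · · ♘ · · · ·│5
4│· · · · · · · ·│4
3│· · · · · · · ·│3
2│♙ ♙ ♙ ♙ ♙ ♙ ♙ ♙│2
1│♖ · ♗ ♕ ♔ ♗ ♘ ♖│1
  ─────────────────
  a b c d e f g h

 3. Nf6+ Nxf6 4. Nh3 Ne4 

  a b c d e f g h
  ─────────────────
8│· ♜ ♝ ♛ ♚ ♝ · ♜│8
7│♟ ♟ ♟ ♟ ♟ ♟ ♟ ♟│7
6│· · ♞ · · · · ·│6
5│· · · · · · · ·│5
4│· · · · ♞ · · ·│4
3│· · · · · · · ♘│3
2│♙ ♙ ♙ ♙ ♙ ♙ ♙ ♙│2
1│♖ · ♗ ♕ ♔ ♗ · ♖│1
  ─────────────────
  a b c d e f g h

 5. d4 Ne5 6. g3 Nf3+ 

  a b c d e f g h
  ─────────────────
8│· ♜ ♝ ♛ ♚ ♝ · ♜│8
7│♟ ♟ ♟ ♟ ♟ ♟ ♟ ♟│7
6│· · · · · · · ·│6
5│· · · · · · · ·│5
4│· · · ♙ ♞ · · ·│4
3│· · · · · ♞ ♙ ♘│3
2│♙ ♙ ♙ · ♙ ♙ · ♙│2
1│♖ · ♗ ♕ ♔ ♗ · ♖│1
  ─────────────────
  a b c d e f g h

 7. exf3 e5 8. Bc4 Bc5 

  a b c d e f g h
  ─────────────────
8│· ♜ ♝ ♛ ♚ · · ♜│8
7│♟ ♟ ♟ ♟ · ♟ ♟ ♟│7
6│· · · · · · · ·│6
5│· · ♝ · ♟ · · ·│5
4│· · ♗ ♙ ♞ · · ·│4
3│· · · · · ♙ ♙ ♘│3
2│♙ ♙ ♙ · · ♙ · ♙│2
1│♖ · ♗ ♕ ♔ · · ♖│1
  ─────────────────
  a b c d e f g h

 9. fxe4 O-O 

  a b c d e f g h
  ─────────────────
8│· ♜ ♝ ♛ · ♜ ♚ ·│8
7│♟ ♟ ♟ ♟ · ♟ ♟ ♟│7
6│· · · · · · · ·│6
5│· · ♝ · ♟ · · ·│5
4│· · ♗ ♙ ♙ · · ·│4
3│· · · · · · ♙ ♘│3
2│♙ ♙ ♙ · · ♙ · ♙│2
1│♖ · ♗ ♕ ♔ · · ♖│1
  ─────────────────
  a b c d e f g h


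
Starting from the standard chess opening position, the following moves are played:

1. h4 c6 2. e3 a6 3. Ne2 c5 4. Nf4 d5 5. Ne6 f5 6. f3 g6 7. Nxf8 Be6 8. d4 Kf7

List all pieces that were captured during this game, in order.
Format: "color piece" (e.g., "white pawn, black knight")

Tracking captures:
  Nxf8: captured black bishop

black bishop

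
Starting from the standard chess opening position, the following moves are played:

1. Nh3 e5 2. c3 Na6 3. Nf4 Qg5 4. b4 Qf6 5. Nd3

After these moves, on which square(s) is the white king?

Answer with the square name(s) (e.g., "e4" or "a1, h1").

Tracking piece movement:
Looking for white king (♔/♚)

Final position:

  a b c d e f g h
  ─────────────────
8│♜ · ♝ · ♚ ♝ ♞ ♜│8
7│♟ ♟ ♟ ♟ · ♟ ♟ ♟│7
6│♞ · · · · ♛ · ·│6
5│· · · · ♟ · · ·│5
4│· ♙ · · · · · ·│4
3│· · ♙ ♘ · · · ·│3
2│♙ · · ♙ ♙ ♙ ♙ ♙│2
1│♖ ♘ ♗ ♕ ♔ ♗ · ♖│1
  ─────────────────
  a b c d e f g h


e1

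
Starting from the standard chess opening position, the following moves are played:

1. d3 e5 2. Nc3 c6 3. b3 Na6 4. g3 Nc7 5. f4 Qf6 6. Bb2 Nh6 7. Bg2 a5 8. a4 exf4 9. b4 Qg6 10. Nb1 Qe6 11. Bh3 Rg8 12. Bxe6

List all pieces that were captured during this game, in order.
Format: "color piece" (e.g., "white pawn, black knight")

Tracking captures:
  exf4: captured white pawn
  Bxe6: captured black queen

white pawn, black queen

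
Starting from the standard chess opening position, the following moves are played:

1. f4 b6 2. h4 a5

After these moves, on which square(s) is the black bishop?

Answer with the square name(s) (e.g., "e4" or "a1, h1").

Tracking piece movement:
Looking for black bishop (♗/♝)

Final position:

  a b c d e f g h
  ─────────────────
8│♜ ♞ ♝ ♛ ♚ ♝ ♞ ♜│8
7│· · ♟ ♟ ♟ ♟ ♟ ♟│7
6│· ♟ · · · · · ·│6
5│♟ · · · · · · ·│5
4│· · · · · ♙ · ♙│4
3│· · · · · · · ·│3
2│♙ ♙ ♙ ♙ ♙ · ♙ ·│2
1│♖ ♘ ♗ ♕ ♔ ♗ ♘ ♖│1
  ─────────────────
  a b c d e f g h


c8, f8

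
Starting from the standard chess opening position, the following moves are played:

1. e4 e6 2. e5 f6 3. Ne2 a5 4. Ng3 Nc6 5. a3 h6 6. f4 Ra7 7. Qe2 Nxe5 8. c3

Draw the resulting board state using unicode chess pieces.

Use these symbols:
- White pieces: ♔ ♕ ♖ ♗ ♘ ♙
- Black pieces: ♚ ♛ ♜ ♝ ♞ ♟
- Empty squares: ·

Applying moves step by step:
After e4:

♜ ♞ ♝ ♛ ♚ ♝ ♞ ♜
♟ ♟ ♟ ♟ ♟ ♟ ♟ ♟
· · · · · · · ·
· · · · · · · ·
· · · · ♙ · · ·
· · · · · · · ·
♙ ♙ ♙ ♙ · ♙ ♙ ♙
♖ ♘ ♗ ♕ ♔ ♗ ♘ ♖


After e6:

♜ ♞ ♝ ♛ ♚ ♝ ♞ ♜
♟ ♟ ♟ ♟ · ♟ ♟ ♟
· · · · ♟ · · ·
· · · · · · · ·
· · · · ♙ · · ·
· · · · · · · ·
♙ ♙ ♙ ♙ · ♙ ♙ ♙
♖ ♘ ♗ ♕ ♔ ♗ ♘ ♖


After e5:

♜ ♞ ♝ ♛ ♚ ♝ ♞ ♜
♟ ♟ ♟ ♟ · ♟ ♟ ♟
· · · · ♟ · · ·
· · · · ♙ · · ·
· · · · · · · ·
· · · · · · · ·
♙ ♙ ♙ ♙ · ♙ ♙ ♙
♖ ♘ ♗ ♕ ♔ ♗ ♘ ♖


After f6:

♜ ♞ ♝ ♛ ♚ ♝ ♞ ♜
♟ ♟ ♟ ♟ · · ♟ ♟
· · · · ♟ ♟ · ·
· · · · ♙ · · ·
· · · · · · · ·
· · · · · · · ·
♙ ♙ ♙ ♙ · ♙ ♙ ♙
♖ ♘ ♗ ♕ ♔ ♗ ♘ ♖


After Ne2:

♜ ♞ ♝ ♛ ♚ ♝ ♞ ♜
♟ ♟ ♟ ♟ · · ♟ ♟
· · · · ♟ ♟ · ·
· · · · ♙ · · ·
· · · · · · · ·
· · · · · · · ·
♙ ♙ ♙ ♙ ♘ ♙ ♙ ♙
♖ ♘ ♗ ♕ ♔ ♗ · ♖


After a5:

♜ ♞ ♝ ♛ ♚ ♝ ♞ ♜
· ♟ ♟ ♟ · · ♟ ♟
· · · · ♟ ♟ · ·
♟ · · · ♙ · · ·
· · · · · · · ·
· · · · · · · ·
♙ ♙ ♙ ♙ ♘ ♙ ♙ ♙
♖ ♘ ♗ ♕ ♔ ♗ · ♖


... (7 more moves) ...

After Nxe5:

· · ♝ ♛ ♚ ♝ ♞ ♜
♜ ♟ ♟ ♟ · · ♟ ·
· · · · ♟ ♟ · ♟
♟ · · · ♞ · · ·
· · · · · ♙ · ·
♙ · · · · · ♘ ·
· ♙ ♙ ♙ ♕ · ♙ ♙
♖ ♘ ♗ · ♔ ♗ · ♖


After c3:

· · ♝ ♛ ♚ ♝ ♞ ♜
♜ ♟ ♟ ♟ · · ♟ ·
· · · · ♟ ♟ · ♟
♟ · · · ♞ · · ·
· · · · · ♙ · ·
♙ · ♙ · · · ♘ ·
· ♙ · ♙ ♕ · ♙ ♙
♖ ♘ ♗ · ♔ ♗ · ♖



  a b c d e f g h
  ─────────────────
8│· · ♝ ♛ ♚ ♝ ♞ ♜│8
7│♜ ♟ ♟ ♟ · · ♟ ·│7
6│· · · · ♟ ♟ · ♟│6
5│♟ · · · ♞ · · ·│5
4│· · · · · ♙ · ·│4
3│♙ · ♙ · · · ♘ ·│3
2│· ♙ · ♙ ♕ · ♙ ♙│2
1│♖ ♘ ♗ · ♔ ♗ · ♖│1
  ─────────────────
  a b c d e f g h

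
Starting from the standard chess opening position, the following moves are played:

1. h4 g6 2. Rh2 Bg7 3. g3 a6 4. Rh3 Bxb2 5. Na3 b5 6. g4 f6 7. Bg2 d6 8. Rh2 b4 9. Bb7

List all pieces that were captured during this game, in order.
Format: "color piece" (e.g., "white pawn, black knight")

Tracking captures:
  Bxb2: captured white pawn

white pawn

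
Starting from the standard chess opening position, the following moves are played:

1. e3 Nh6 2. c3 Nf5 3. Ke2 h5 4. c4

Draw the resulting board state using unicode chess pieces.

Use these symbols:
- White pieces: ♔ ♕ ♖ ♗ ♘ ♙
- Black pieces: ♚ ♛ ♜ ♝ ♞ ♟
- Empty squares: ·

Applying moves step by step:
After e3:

♜ ♞ ♝ ♛ ♚ ♝ ♞ ♜
♟ ♟ ♟ ♟ ♟ ♟ ♟ ♟
· · · · · · · ·
· · · · · · · ·
· · · · · · · ·
· · · · ♙ · · ·
♙ ♙ ♙ ♙ · ♙ ♙ ♙
♖ ♘ ♗ ♕ ♔ ♗ ♘ ♖


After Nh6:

♜ ♞ ♝ ♛ ♚ ♝ · ♜
♟ ♟ ♟ ♟ ♟ ♟ ♟ ♟
· · · · · · · ♞
· · · · · · · ·
· · · · · · · ·
· · · · ♙ · · ·
♙ ♙ ♙ ♙ · ♙ ♙ ♙
♖ ♘ ♗ ♕ ♔ ♗ ♘ ♖


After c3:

♜ ♞ ♝ ♛ ♚ ♝ · ♜
♟ ♟ ♟ ♟ ♟ ♟ ♟ ♟
· · · · · · · ♞
· · · · · · · ·
· · · · · · · ·
· · ♙ · ♙ · · ·
♙ ♙ · ♙ · ♙ ♙ ♙
♖ ♘ ♗ ♕ ♔ ♗ ♘ ♖


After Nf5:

♜ ♞ ♝ ♛ ♚ ♝ · ♜
♟ ♟ ♟ ♟ ♟ ♟ ♟ ♟
· · · · · · · ·
· · · · · ♞ · ·
· · · · · · · ·
· · ♙ · ♙ · · ·
♙ ♙ · ♙ · ♙ ♙ ♙
♖ ♘ ♗ ♕ ♔ ♗ ♘ ♖


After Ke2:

♜ ♞ ♝ ♛ ♚ ♝ · ♜
♟ ♟ ♟ ♟ ♟ ♟ ♟ ♟
· · · · · · · ·
· · · · · ♞ · ·
· · · · · · · ·
· · ♙ · ♙ · · ·
♙ ♙ · ♙ ♔ ♙ ♙ ♙
♖ ♘ ♗ ♕ · ♗ ♘ ♖


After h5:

♜ ♞ ♝ ♛ ♚ ♝ · ♜
♟ ♟ ♟ ♟ ♟ ♟ ♟ ·
· · · · · · · ·
· · · · · ♞ · ♟
· · · · · · · ·
· · ♙ · ♙ · · ·
♙ ♙ · ♙ ♔ ♙ ♙ ♙
♖ ♘ ♗ ♕ · ♗ ♘ ♖


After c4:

♜ ♞ ♝ ♛ ♚ ♝ · ♜
♟ ♟ ♟ ♟ ♟ ♟ ♟ ·
· · · · · · · ·
· · · · · ♞ · ♟
· · ♙ · · · · ·
· · · · ♙ · · ·
♙ ♙ · ♙ ♔ ♙ ♙ ♙
♖ ♘ ♗ ♕ · ♗ ♘ ♖



  a b c d e f g h
  ─────────────────
8│♜ ♞ ♝ ♛ ♚ ♝ · ♜│8
7│♟ ♟ ♟ ♟ ♟ ♟ ♟ ·│7
6│· · · · · · · ·│6
5│· · · · · ♞ · ♟│5
4│· · ♙ · · · · ·│4
3│· · · · ♙ · · ·│3
2│♙ ♙ · ♙ ♔ ♙ ♙ ♙│2
1│♖ ♘ ♗ ♕ · ♗ ♘ ♖│1
  ─────────────────
  a b c d e f g h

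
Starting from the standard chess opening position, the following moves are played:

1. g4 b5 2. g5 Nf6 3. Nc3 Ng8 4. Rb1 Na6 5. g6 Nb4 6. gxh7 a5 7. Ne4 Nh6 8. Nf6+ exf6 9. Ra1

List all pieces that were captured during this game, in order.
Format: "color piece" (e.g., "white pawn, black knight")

Tracking captures:
  gxh7: captured black pawn
  exf6: captured white knight

black pawn, white knight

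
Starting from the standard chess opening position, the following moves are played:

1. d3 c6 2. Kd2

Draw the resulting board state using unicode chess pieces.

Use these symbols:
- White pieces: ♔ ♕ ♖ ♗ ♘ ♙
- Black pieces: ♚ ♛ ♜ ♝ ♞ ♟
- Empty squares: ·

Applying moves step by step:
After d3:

♜ ♞ ♝ ♛ ♚ ♝ ♞ ♜
♟ ♟ ♟ ♟ ♟ ♟ ♟ ♟
· · · · · · · ·
· · · · · · · ·
· · · · · · · ·
· · · ♙ · · · ·
♙ ♙ ♙ · ♙ ♙ ♙ ♙
♖ ♘ ♗ ♕ ♔ ♗ ♘ ♖


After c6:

♜ ♞ ♝ ♛ ♚ ♝ ♞ ♜
♟ ♟ · ♟ ♟ ♟ ♟ ♟
· · ♟ · · · · ·
· · · · · · · ·
· · · · · · · ·
· · · ♙ · · · ·
♙ ♙ ♙ · ♙ ♙ ♙ ♙
♖ ♘ ♗ ♕ ♔ ♗ ♘ ♖


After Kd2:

♜ ♞ ♝ ♛ ♚ ♝ ♞ ♜
♟ ♟ · ♟ ♟ ♟ ♟ ♟
· · ♟ · · · · ·
· · · · · · · ·
· · · · · · · ·
· · · ♙ · · · ·
♙ ♙ ♙ ♔ ♙ ♙ ♙ ♙
♖ ♘ ♗ ♕ · ♗ ♘ ♖



  a b c d e f g h
  ─────────────────
8│♜ ♞ ♝ ♛ ♚ ♝ ♞ ♜│8
7│♟ ♟ · ♟ ♟ ♟ ♟ ♟│7
6│· · ♟ · · · · ·│6
5│· · · · · · · ·│5
4│· · · · · · · ·│4
3│· · · ♙ · · · ·│3
2│♙ ♙ ♙ ♔ ♙ ♙ ♙ ♙│2
1│♖ ♘ ♗ ♕ · ♗ ♘ ♖│1
  ─────────────────
  a b c d e f g h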